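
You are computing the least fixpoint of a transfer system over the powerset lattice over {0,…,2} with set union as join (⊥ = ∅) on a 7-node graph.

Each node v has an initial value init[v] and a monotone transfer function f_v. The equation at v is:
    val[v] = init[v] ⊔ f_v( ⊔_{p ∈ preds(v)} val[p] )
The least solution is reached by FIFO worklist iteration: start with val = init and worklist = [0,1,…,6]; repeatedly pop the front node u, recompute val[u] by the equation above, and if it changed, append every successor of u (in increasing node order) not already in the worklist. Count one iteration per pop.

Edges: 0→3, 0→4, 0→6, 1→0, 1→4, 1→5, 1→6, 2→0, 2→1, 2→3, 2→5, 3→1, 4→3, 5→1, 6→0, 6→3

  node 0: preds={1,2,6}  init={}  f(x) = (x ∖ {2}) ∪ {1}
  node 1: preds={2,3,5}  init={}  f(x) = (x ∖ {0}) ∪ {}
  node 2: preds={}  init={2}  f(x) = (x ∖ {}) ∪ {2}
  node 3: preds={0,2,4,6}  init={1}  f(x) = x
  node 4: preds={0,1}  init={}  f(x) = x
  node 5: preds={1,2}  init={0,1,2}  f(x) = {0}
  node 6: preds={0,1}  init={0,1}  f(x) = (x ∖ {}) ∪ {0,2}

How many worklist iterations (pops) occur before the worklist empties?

10

Trace (10 dequeues):
  [1] u=0 | in {0,1,2} | out {0,1} | prev {} | push {}
  [2] u=1 | in {0,1,2} | out {1,2} | prev {} | push {0}
  [3] u=2 | in {} | out {2} | ==
  [4] u=3 | in {0,1,2} | out {0,1,2} | prev {1} | push {1}
  [5] u=4 | in {0,1,2} | out {0,1,2} | prev {} | push {3}
  [6] u=5 | in {1,2} | out {0,1,2} | ==
  [7] u=6 | in {0,1,2} | out {0,1,2} | prev {0,1} | push {}
  [8] u=0 | in {0,1,2} | out {0,1} | ==
  [9] u=1 | in {0,1,2} | out {1,2} | ==
  [10] u=3 | in {0,1,2} | out {0,1,2} | ==

Converged values:
  [0] {0,1}
  [1] {1,2}
  [2] {2}
  [3] {0,1,2}
  [4] {0,1,2}
  [5] {0,1,2}
  [6] {0,1,2}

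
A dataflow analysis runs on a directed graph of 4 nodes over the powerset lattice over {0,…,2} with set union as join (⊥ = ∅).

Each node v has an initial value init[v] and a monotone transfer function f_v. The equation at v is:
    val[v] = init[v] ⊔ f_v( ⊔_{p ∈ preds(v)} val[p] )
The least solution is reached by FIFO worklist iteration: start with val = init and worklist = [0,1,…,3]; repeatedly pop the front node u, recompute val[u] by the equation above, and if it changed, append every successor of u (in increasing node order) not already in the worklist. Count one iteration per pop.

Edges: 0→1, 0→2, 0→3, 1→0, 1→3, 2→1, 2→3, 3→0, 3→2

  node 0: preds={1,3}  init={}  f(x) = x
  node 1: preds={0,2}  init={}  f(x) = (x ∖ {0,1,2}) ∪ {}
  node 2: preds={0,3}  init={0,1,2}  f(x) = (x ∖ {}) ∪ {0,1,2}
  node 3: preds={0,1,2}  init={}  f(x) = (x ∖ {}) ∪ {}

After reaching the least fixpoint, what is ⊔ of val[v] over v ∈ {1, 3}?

Iteration log — 8 steps:
  step 1. node 0  ⊔preds={}  new={}  stable
  step 2. node 1  ⊔preds={0,1,2}  new={}  stable
  step 3. node 2  ⊔preds={}  new={0,1,2}  stable
  step 4. node 3  ⊔preds={0,1,2}  new={0,1,2}  old={}  +wl: 0,2
  step 5. node 0  ⊔preds={0,1,2}  new={0,1,2}  old={}  +wl: 1,3
  step 6. node 2  ⊔preds={0,1,2}  new={0,1,2}  stable
  step 7. node 1  ⊔preds={0,1,2}  new={}  stable
  step 8. node 3  ⊔preds={0,1,2}  new={0,1,2}  stable

Least fixpoint reached:
  node 0: {0,1,2}
  node 1: {}
  node 2: {0,1,2}
  node 3: {0,1,2}

{0,1,2}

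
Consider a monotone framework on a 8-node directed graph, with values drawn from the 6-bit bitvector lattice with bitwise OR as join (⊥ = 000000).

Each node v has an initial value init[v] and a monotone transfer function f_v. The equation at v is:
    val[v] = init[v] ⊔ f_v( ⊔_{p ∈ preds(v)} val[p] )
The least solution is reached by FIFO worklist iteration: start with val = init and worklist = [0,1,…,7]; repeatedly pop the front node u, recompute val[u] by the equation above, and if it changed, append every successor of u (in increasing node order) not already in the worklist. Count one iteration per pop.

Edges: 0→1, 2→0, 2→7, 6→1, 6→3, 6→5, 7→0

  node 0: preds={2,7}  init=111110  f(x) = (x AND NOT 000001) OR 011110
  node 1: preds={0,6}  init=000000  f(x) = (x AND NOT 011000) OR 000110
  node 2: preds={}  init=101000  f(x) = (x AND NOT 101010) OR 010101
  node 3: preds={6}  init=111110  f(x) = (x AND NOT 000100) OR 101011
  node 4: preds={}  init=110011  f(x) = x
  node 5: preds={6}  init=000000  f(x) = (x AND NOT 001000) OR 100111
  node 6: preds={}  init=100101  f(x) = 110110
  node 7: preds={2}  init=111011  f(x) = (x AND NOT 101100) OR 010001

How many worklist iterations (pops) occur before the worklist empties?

Iteration log — 12 steps:
  step 1. node 0  ⊔preds=111011  new=111110  stable
  step 2. node 1  ⊔preds=111111  new=100111  old=000000  +wl: 
  step 3. node 2  ⊔preds=000000  new=111101  old=101000  +wl: 0
  step 4. node 3  ⊔preds=100101  new=111111  old=111110  +wl: 
  step 5. node 4  ⊔preds=000000  new=110011  stable
  step 6. node 5  ⊔preds=100101  new=100111  old=000000  +wl: 
  step 7. node 6  ⊔preds=000000  new=110111  old=100101  +wl: 1,3,5
  step 8. node 7  ⊔preds=111101  new=111011  stable
  step 9. node 0  ⊔preds=111111  new=111110  stable
  step 10. node 1  ⊔preds=111111  new=100111  stable
  step 11. node 3  ⊔preds=110111  new=111111  stable
  step 12. node 5  ⊔preds=110111  new=110111  old=100111  +wl: 

Least fixpoint reached:
  node 0: 111110
  node 1: 100111
  node 2: 111101
  node 3: 111111
  node 4: 110011
  node 5: 110111
  node 6: 110111
  node 7: 111011

12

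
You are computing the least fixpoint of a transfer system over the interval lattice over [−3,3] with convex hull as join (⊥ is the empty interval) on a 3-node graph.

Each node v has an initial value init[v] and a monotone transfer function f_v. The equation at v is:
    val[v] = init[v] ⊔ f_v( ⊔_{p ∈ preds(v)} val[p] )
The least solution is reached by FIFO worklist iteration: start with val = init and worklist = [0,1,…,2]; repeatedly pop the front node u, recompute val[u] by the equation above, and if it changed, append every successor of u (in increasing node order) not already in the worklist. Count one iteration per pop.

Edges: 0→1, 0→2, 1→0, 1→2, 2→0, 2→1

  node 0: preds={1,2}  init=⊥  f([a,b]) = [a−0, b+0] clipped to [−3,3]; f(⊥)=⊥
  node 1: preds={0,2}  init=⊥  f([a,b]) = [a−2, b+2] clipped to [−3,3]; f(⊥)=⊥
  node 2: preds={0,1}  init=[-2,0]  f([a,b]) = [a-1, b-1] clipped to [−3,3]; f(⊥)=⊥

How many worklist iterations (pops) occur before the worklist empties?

Trace (9 dequeues):
  [1] u=0 | in [-2,0] | out [-2,0] | prev ⊥ | push {}
  [2] u=1 | in [-2,0] | out [-3,2] | prev ⊥ | push {0}
  [3] u=2 | in [-3,2] | out [-3,1] | prev [-2,0] | push {1}
  [4] u=0 | in [-3,2] | out [-3,2] | prev [-2,0] | push {2}
  [5] u=1 | in [-3,2] | out [-3,3] | prev [-3,2] | push {0}
  [6] u=2 | in [-3,3] | out [-3,2] | prev [-3,1] | push {1}
  [7] u=0 | in [-3,3] | out [-3,3] | prev [-3,2] | push {2}
  [8] u=1 | in [-3,3] | out [-3,3] | ==
  [9] u=2 | in [-3,3] | out [-3,2] | ==

Converged values:
  [0] [-3,3]
  [1] [-3,3]
  [2] [-3,2]

9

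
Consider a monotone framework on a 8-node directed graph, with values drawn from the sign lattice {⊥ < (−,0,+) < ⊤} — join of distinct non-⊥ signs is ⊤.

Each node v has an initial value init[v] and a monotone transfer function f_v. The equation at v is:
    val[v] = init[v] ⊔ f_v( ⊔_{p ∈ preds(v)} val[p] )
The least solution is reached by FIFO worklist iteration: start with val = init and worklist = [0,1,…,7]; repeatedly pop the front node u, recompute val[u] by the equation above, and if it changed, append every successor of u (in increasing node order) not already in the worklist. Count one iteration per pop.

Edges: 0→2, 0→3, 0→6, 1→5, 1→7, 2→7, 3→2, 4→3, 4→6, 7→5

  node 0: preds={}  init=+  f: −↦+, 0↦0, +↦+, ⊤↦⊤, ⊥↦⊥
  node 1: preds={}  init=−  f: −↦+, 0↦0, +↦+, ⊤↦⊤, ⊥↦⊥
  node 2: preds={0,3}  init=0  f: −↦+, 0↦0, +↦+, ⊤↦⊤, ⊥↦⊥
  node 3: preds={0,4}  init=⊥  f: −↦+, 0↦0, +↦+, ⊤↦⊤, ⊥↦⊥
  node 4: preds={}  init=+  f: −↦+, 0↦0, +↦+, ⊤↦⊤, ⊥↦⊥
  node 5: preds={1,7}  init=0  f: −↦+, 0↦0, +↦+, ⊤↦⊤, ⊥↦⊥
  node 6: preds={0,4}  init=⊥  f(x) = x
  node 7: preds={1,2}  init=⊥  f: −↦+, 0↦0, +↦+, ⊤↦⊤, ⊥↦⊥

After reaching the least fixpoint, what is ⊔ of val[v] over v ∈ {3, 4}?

Iteration log — 10 steps:
  step 1. node 0  ⊔preds=⊥  new=+  stable
  step 2. node 1  ⊔preds=⊥  new=−  stable
  step 3. node 2  ⊔preds=+  new=⊤  old=0  +wl: 
  step 4. node 3  ⊔preds=+  new=+  old=⊥  +wl: 2
  step 5. node 4  ⊔preds=⊥  new=+  stable
  step 6. node 5  ⊔preds=−  new=⊤  old=0  +wl: 
  step 7. node 6  ⊔preds=+  new=+  old=⊥  +wl: 
  step 8. node 7  ⊔preds=⊤  new=⊤  old=⊥  +wl: 5
  step 9. node 2  ⊔preds=+  new=⊤  stable
  step 10. node 5  ⊔preds=⊤  new=⊤  stable

Least fixpoint reached:
  node 0: +
  node 1: −
  node 2: ⊤
  node 3: +
  node 4: +
  node 5: ⊤
  node 6: +
  node 7: ⊤

+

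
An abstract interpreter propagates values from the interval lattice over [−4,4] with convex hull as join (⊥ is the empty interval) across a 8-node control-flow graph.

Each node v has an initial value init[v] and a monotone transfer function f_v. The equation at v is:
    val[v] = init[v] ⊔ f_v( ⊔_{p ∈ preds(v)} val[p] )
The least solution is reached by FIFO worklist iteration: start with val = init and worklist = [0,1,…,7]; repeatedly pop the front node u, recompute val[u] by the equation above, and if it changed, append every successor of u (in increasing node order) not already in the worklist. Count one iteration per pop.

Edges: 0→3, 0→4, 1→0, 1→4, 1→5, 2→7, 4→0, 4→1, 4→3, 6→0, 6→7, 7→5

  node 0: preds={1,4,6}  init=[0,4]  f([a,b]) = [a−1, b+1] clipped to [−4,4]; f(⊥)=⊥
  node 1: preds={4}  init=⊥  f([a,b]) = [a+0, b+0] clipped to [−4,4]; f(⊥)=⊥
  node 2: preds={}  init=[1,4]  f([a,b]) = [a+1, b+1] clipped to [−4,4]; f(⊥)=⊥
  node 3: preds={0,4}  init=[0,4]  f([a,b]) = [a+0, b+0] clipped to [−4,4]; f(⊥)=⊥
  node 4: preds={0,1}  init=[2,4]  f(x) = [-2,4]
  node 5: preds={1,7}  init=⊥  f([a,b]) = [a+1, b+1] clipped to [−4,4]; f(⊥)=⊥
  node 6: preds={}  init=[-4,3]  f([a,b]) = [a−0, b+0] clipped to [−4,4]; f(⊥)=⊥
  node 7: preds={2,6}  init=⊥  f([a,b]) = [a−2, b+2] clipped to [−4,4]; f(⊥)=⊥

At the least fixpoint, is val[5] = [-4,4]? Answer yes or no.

no

Worklist (14 pops):
  #1 pop 0: in=[-4,4] → [-4,4] (was [0,4]); enqueue []
  #2 pop 1: in=[2,4] → [2,4] (was ⊥); enqueue [0]
  #3 pop 2: in=⊥ → [1,4] (no change)
  #4 pop 3: in=[-4,4] → [-4,4] (was [0,4]); enqueue []
  #5 pop 4: in=[-4,4] → [-2,4] (was [2,4]); enqueue [1,3]
  #6 pop 5: in=[2,4] → [3,4] (was ⊥); enqueue []
  #7 pop 6: in=⊥ → [-4,3] (no change)
  #8 pop 7: in=[-4,4] → [-4,4] (was ⊥); enqueue [5]
  #9 pop 0: in=[-4,4] → [-4,4] (no change)
  #10 pop 1: in=[-2,4] → [-2,4] (was [2,4]); enqueue [0,4]
  #11 pop 3: in=[-4,4] → [-4,4] (no change)
  #12 pop 5: in=[-4,4] → [-3,4] (was [3,4]); enqueue []
  #13 pop 0: in=[-4,4] → [-4,4] (no change)
  #14 pop 4: in=[-4,4] → [-2,4] (no change)

Fixpoint:
  val[0] = [-4,4]
  val[1] = [-2,4]
  val[2] = [1,4]
  val[3] = [-4,4]
  val[4] = [-2,4]
  val[5] = [-3,4]
  val[6] = [-4,3]
  val[7] = [-4,4]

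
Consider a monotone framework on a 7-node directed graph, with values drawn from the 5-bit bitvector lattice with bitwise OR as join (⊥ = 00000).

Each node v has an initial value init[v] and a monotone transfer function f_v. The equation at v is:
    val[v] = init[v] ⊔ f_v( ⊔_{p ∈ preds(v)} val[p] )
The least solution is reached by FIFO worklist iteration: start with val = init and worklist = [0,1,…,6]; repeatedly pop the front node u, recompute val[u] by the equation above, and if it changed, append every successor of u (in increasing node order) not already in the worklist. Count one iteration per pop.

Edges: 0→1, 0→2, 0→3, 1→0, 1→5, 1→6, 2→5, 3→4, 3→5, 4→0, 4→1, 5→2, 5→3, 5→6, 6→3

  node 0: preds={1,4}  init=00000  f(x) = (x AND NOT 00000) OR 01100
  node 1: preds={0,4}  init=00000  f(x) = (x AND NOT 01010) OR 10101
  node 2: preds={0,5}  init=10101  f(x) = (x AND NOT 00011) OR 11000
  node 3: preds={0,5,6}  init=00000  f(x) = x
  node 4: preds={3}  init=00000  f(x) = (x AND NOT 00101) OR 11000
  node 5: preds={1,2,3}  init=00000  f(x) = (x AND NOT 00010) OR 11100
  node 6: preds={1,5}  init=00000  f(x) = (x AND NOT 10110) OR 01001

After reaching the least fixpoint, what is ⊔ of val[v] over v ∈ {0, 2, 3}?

11101

Trace (13 dequeues):
  [1] u=0 | in 00000 | out 01100 | prev 00000 | push {}
  [2] u=1 | in 01100 | out 10101 | prev 00000 | push {0}
  [3] u=2 | in 01100 | out 11101 | prev 10101 | push {}
  [4] u=3 | in 01100 | out 01100 | prev 00000 | push {}
  [5] u=4 | in 01100 | out 11000 | prev 00000 | push {1}
  [6] u=5 | in 11101 | out 11101 | prev 00000 | push {2,3}
  [7] u=6 | in 11101 | out 01001 | prev 00000 | push {}
  [8] u=0 | in 11101 | out 11101 | prev 01100 | push {}
  [9] u=1 | in 11101 | out 10101 | ==
  [10] u=2 | in 11101 | out 11101 | ==
  [11] u=3 | in 11101 | out 11101 | prev 01100 | push {4,5}
  [12] u=4 | in 11101 | out 11000 | ==
  [13] u=5 | in 11101 | out 11101 | ==

Converged values:
  [0] 11101
  [1] 10101
  [2] 11101
  [3] 11101
  [4] 11000
  [5] 11101
  [6] 01001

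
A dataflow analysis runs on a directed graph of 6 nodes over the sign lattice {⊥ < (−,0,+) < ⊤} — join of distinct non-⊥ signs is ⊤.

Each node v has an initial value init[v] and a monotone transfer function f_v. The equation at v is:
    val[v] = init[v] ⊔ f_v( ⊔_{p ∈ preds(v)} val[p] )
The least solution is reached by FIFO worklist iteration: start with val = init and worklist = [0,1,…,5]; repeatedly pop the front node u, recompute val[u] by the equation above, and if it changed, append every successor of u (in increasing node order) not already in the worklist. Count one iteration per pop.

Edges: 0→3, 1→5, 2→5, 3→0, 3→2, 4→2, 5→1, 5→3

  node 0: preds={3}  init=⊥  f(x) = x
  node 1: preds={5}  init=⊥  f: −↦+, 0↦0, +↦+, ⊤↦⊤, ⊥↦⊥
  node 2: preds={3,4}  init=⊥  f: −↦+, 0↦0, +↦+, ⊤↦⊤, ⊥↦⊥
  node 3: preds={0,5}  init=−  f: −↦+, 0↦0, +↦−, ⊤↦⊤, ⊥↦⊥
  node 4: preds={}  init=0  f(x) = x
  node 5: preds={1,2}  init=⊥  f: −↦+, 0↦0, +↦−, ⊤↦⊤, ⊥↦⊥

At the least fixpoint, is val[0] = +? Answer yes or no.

Iteration log — 11 steps:
  step 1. node 0  ⊔preds=−  new=−  old=⊥  +wl: 
  step 2. node 1  ⊔preds=⊥  new=⊥  stable
  step 3. node 2  ⊔preds=⊤  new=⊤  old=⊥  +wl: 
  step 4. node 3  ⊔preds=−  new=⊤  old=−  +wl: 0,2
  step 5. node 4  ⊔preds=⊥  new=0  stable
  step 6. node 5  ⊔preds=⊤  new=⊤  old=⊥  +wl: 1,3
  step 7. node 0  ⊔preds=⊤  new=⊤  old=−  +wl: 
  step 8. node 2  ⊔preds=⊤  new=⊤  stable
  step 9. node 1  ⊔preds=⊤  new=⊤  old=⊥  +wl: 5
  step 10. node 3  ⊔preds=⊤  new=⊤  stable
  step 11. node 5  ⊔preds=⊤  new=⊤  stable

Least fixpoint reached:
  node 0: ⊤
  node 1: ⊤
  node 2: ⊤
  node 3: ⊤
  node 4: 0
  node 5: ⊤

no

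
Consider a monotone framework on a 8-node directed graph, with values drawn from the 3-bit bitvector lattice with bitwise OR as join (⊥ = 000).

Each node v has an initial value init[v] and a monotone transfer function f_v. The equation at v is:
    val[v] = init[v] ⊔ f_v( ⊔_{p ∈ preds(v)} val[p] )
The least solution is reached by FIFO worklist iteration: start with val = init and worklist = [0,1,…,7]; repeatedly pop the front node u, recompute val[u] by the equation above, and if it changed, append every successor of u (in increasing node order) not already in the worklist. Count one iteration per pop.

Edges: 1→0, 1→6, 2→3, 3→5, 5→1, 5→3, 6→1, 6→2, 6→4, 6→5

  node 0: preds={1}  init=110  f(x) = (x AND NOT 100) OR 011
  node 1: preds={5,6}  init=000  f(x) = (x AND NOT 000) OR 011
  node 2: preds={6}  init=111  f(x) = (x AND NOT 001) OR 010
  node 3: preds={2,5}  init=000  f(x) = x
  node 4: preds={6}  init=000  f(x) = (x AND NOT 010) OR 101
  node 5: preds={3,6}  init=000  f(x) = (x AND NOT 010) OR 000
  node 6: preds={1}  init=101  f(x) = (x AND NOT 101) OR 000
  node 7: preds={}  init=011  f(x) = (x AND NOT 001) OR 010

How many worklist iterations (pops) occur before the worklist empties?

Trace (14 dequeues):
  [1] u=0 | in 000 | out 111 | prev 110 | push {}
  [2] u=1 | in 101 | out 111 | prev 000 | push {0}
  [3] u=2 | in 101 | out 111 | ==
  [4] u=3 | in 111 | out 111 | prev 000 | push {}
  [5] u=4 | in 101 | out 101 | prev 000 | push {}
  [6] u=5 | in 111 | out 101 | prev 000 | push {1,3}
  [7] u=6 | in 111 | out 111 | prev 101 | push {2,4,5}
  [8] u=7 | in 000 | out 011 | ==
  [9] u=0 | in 111 | out 111 | ==
  [10] u=1 | in 111 | out 111 | ==
  [11] u=3 | in 111 | out 111 | ==
  [12] u=2 | in 111 | out 111 | ==
  [13] u=4 | in 111 | out 101 | ==
  [14] u=5 | in 111 | out 101 | ==

Converged values:
  [0] 111
  [1] 111
  [2] 111
  [3] 111
  [4] 101
  [5] 101
  [6] 111
  [7] 011

14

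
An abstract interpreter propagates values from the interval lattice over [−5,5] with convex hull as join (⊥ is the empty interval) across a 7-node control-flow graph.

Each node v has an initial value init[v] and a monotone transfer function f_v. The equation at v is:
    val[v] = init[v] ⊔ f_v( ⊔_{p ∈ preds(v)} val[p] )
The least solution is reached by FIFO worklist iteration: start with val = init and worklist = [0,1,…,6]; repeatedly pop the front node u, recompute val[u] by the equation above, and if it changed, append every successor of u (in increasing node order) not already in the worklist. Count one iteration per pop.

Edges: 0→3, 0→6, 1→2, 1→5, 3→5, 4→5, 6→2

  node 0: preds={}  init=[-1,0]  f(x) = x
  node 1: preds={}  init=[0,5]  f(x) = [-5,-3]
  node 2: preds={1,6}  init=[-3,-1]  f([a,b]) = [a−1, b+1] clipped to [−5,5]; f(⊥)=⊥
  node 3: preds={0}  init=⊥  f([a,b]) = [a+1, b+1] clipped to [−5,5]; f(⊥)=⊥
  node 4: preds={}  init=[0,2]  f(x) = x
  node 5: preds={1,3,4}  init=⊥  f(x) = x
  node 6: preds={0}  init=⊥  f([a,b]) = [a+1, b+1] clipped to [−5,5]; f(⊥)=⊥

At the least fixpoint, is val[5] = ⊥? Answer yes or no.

Trace (8 dequeues):
  [1] u=0 | in ⊥ | out [-1,0] | ==
  [2] u=1 | in ⊥ | out [-5,5] | prev [0,5] | push {}
  [3] u=2 | in [-5,5] | out [-5,5] | prev [-3,-1] | push {}
  [4] u=3 | in [-1,0] | out [0,1] | prev ⊥ | push {}
  [5] u=4 | in ⊥ | out [0,2] | ==
  [6] u=5 | in [-5,5] | out [-5,5] | prev ⊥ | push {}
  [7] u=6 | in [-1,0] | out [0,1] | prev ⊥ | push {2}
  [8] u=2 | in [-5,5] | out [-5,5] | ==

Converged values:
  [0] [-1,0]
  [1] [-5,5]
  [2] [-5,5]
  [3] [0,1]
  [4] [0,2]
  [5] [-5,5]
  [6] [0,1]

no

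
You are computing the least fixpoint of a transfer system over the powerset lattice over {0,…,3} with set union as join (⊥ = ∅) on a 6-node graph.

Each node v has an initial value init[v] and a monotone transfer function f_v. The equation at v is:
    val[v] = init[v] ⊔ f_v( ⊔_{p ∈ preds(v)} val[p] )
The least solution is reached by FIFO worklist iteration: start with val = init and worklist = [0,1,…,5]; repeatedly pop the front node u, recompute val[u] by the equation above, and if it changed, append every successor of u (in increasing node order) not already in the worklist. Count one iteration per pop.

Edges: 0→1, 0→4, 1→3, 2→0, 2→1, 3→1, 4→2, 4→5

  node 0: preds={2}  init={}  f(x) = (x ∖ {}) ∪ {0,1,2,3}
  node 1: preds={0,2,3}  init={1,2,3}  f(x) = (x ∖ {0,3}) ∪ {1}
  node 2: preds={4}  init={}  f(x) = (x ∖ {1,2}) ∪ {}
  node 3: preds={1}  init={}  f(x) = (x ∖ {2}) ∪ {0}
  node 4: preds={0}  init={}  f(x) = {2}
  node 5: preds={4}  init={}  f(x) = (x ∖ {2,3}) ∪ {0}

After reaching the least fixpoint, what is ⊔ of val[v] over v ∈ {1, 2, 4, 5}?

{0,1,2,3}

Trace (8 dequeues):
  [1] u=0 | in {} | out {0,1,2,3} | prev {} | push {}
  [2] u=1 | in {0,1,2,3} | out {1,2,3} | ==
  [3] u=2 | in {} | out {} | ==
  [4] u=3 | in {1,2,3} | out {0,1,3} | prev {} | push {1}
  [5] u=4 | in {0,1,2,3} | out {2} | prev {} | push {2}
  [6] u=5 | in {2} | out {0} | prev {} | push {}
  [7] u=1 | in {0,1,2,3} | out {1,2,3} | ==
  [8] u=2 | in {2} | out {} | ==

Converged values:
  [0] {0,1,2,3}
  [1] {1,2,3}
  [2] {}
  [3] {0,1,3}
  [4] {2}
  [5] {0}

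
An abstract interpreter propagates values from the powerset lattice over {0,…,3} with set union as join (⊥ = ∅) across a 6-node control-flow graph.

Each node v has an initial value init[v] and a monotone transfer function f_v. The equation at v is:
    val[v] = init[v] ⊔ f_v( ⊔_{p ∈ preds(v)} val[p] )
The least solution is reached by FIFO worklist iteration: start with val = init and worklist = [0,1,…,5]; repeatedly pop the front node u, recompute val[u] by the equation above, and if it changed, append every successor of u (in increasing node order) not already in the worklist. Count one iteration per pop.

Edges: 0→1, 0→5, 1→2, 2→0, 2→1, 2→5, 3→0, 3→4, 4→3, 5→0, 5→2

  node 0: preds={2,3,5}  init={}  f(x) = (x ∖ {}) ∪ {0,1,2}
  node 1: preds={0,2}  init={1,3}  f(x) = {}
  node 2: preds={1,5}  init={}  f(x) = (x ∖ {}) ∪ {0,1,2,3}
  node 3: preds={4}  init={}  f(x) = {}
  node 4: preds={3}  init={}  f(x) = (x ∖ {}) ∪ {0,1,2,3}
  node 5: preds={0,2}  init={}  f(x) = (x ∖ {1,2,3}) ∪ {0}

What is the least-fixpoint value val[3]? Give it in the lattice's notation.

Worklist (11 pops):
  #1 pop 0: in={} → {0,1,2} (was {}); enqueue []
  #2 pop 1: in={0,1,2} → {1,3} (no change)
  #3 pop 2: in={1,3} → {0,1,2,3} (was {}); enqueue [0,1]
  #4 pop 3: in={} → {} (no change)
  #5 pop 4: in={} → {0,1,2,3} (was {}); enqueue [3]
  #6 pop 5: in={0,1,2,3} → {0} (was {}); enqueue [2]
  #7 pop 0: in={0,1,2,3} → {0,1,2,3} (was {0,1,2}); enqueue [5]
  #8 pop 1: in={0,1,2,3} → {1,3} (no change)
  #9 pop 3: in={0,1,2,3} → {} (no change)
  #10 pop 2: in={0,1,3} → {0,1,2,3} (no change)
  #11 pop 5: in={0,1,2,3} → {0} (no change)

Fixpoint:
  val[0] = {0,1,2,3}
  val[1] = {1,3}
  val[2] = {0,1,2,3}
  val[3] = {}
  val[4] = {0,1,2,3}
  val[5] = {0}

{}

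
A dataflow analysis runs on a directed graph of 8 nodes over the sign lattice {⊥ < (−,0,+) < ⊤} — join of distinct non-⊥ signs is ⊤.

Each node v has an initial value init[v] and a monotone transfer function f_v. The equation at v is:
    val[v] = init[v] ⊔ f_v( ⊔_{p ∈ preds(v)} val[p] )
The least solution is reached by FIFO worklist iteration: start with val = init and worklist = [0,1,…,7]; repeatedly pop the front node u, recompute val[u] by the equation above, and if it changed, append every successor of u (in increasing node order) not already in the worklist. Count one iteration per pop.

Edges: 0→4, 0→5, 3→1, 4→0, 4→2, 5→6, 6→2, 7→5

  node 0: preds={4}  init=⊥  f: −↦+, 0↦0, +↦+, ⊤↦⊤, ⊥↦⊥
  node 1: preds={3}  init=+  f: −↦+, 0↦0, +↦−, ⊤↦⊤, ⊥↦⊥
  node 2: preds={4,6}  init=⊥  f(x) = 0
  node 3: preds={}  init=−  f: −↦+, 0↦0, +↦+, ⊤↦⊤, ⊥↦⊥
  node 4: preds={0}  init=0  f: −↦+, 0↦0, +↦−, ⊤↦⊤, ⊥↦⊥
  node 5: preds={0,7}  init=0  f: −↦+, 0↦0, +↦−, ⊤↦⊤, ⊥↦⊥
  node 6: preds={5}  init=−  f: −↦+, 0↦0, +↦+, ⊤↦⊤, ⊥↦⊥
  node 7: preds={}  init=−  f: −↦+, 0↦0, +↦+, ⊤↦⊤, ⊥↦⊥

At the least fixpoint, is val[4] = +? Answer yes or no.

Iteration log — 9 steps:
  step 1. node 0  ⊔preds=0  new=0  old=⊥  +wl: 
  step 2. node 1  ⊔preds=−  new=+  stable
  step 3. node 2  ⊔preds=⊤  new=0  old=⊥  +wl: 
  step 4. node 3  ⊔preds=⊥  new=−  stable
  step 5. node 4  ⊔preds=0  new=0  stable
  step 6. node 5  ⊔preds=⊤  new=⊤  old=0  +wl: 
  step 7. node 6  ⊔preds=⊤  new=⊤  old=−  +wl: 2
  step 8. node 7  ⊔preds=⊥  new=−  stable
  step 9. node 2  ⊔preds=⊤  new=0  stable

Least fixpoint reached:
  node 0: 0
  node 1: +
  node 2: 0
  node 3: −
  node 4: 0
  node 5: ⊤
  node 6: ⊤
  node 7: −

no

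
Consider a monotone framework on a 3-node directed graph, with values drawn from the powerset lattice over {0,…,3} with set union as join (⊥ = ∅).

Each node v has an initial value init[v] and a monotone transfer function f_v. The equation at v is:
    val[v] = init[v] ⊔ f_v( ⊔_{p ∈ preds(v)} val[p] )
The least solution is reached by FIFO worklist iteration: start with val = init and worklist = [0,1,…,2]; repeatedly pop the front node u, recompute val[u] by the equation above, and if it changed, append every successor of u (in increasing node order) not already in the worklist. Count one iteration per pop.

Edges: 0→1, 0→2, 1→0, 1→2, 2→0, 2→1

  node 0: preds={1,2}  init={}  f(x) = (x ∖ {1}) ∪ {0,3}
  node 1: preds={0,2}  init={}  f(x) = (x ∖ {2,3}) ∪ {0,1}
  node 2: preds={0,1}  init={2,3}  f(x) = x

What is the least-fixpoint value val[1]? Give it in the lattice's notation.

Worklist (5 pops):
  #1 pop 0: in={2,3} → {0,2,3} (was {}); enqueue []
  #2 pop 1: in={0,2,3} → {0,1} (was {}); enqueue [0]
  #3 pop 2: in={0,1,2,3} → {0,1,2,3} (was {2,3}); enqueue [1]
  #4 pop 0: in={0,1,2,3} → {0,2,3} (no change)
  #5 pop 1: in={0,1,2,3} → {0,1} (no change)

Fixpoint:
  val[0] = {0,2,3}
  val[1] = {0,1}
  val[2] = {0,1,2,3}

{0,1}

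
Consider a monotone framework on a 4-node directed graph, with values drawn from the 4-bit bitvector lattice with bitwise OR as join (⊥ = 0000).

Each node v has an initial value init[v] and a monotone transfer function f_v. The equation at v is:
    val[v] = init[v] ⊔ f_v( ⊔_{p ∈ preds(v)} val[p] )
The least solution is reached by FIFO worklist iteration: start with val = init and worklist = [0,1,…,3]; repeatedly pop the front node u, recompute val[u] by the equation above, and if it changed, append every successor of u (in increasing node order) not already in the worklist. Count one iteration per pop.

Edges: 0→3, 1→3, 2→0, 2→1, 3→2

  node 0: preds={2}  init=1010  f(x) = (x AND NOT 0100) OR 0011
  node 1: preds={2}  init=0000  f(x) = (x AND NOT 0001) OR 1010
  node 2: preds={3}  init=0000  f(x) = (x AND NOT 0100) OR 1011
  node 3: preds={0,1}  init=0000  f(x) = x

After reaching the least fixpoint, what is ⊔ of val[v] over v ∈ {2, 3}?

Trace (7 dequeues):
  [1] u=0 | in 0000 | out 1011 | prev 1010 | push {}
  [2] u=1 | in 0000 | out 1010 | prev 0000 | push {}
  [3] u=2 | in 0000 | out 1011 | prev 0000 | push {0,1}
  [4] u=3 | in 1011 | out 1011 | prev 0000 | push {2}
  [5] u=0 | in 1011 | out 1011 | ==
  [6] u=1 | in 1011 | out 1010 | ==
  [7] u=2 | in 1011 | out 1011 | ==

Converged values:
  [0] 1011
  [1] 1010
  [2] 1011
  [3] 1011

1011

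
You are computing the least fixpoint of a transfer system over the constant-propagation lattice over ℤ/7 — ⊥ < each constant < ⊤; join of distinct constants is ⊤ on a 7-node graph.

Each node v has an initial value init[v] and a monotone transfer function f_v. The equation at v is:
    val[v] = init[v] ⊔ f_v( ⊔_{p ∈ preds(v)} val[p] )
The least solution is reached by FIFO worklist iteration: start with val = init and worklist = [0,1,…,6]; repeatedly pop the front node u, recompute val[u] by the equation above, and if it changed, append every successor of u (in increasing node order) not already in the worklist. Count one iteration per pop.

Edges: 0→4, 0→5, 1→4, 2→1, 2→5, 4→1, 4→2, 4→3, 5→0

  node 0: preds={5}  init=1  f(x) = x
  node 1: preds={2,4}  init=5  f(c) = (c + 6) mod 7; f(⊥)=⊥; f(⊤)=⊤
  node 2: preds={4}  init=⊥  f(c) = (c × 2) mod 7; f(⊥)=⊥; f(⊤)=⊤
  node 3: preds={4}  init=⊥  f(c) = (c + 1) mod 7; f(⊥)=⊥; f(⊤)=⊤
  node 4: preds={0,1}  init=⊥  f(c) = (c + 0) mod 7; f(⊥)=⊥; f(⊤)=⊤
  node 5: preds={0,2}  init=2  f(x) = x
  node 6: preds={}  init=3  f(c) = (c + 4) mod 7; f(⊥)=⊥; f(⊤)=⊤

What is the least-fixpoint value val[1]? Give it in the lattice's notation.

Worklist (14 pops):
  #1 pop 0: in=2 → ⊤ (was 1); enqueue []
  #2 pop 1: in=⊥ → 5 (no change)
  #3 pop 2: in=⊥ → ⊥ (no change)
  #4 pop 3: in=⊥ → ⊥ (no change)
  #5 pop 4: in=⊤ → ⊤ (was ⊥); enqueue [1,2,3]
  #6 pop 5: in=⊤ → ⊤ (was 2); enqueue [0]
  #7 pop 6: in=⊥ → 3 (no change)
  #8 pop 1: in=⊤ → ⊤ (was 5); enqueue [4]
  #9 pop 2: in=⊤ → ⊤ (was ⊥); enqueue [1,5]
  #10 pop 3: in=⊤ → ⊤ (was ⊥); enqueue []
  #11 pop 0: in=⊤ → ⊤ (no change)
  #12 pop 4: in=⊤ → ⊤ (no change)
  #13 pop 1: in=⊤ → ⊤ (no change)
  #14 pop 5: in=⊤ → ⊤ (no change)

Fixpoint:
  val[0] = ⊤
  val[1] = ⊤
  val[2] = ⊤
  val[3] = ⊤
  val[4] = ⊤
  val[5] = ⊤
  val[6] = 3

⊤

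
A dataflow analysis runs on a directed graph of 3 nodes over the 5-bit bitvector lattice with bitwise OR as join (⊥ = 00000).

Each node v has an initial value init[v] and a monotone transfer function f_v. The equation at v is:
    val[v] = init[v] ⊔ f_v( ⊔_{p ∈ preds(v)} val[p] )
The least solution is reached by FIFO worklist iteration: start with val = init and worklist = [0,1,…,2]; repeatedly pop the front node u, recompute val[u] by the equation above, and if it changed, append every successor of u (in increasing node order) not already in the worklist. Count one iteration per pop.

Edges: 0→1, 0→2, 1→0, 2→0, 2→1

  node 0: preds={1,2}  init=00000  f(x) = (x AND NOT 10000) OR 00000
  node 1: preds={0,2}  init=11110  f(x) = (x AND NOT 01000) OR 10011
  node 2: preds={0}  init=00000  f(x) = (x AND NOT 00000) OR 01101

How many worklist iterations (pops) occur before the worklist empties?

6

Trace (6 dequeues):
  [1] u=0 | in 11110 | out 01110 | prev 00000 | push {}
  [2] u=1 | in 01110 | out 11111 | prev 11110 | push {0}
  [3] u=2 | in 01110 | out 01111 | prev 00000 | push {1}
  [4] u=0 | in 11111 | out 01111 | prev 01110 | push {2}
  [5] u=1 | in 01111 | out 11111 | ==
  [6] u=2 | in 01111 | out 01111 | ==

Converged values:
  [0] 01111
  [1] 11111
  [2] 01111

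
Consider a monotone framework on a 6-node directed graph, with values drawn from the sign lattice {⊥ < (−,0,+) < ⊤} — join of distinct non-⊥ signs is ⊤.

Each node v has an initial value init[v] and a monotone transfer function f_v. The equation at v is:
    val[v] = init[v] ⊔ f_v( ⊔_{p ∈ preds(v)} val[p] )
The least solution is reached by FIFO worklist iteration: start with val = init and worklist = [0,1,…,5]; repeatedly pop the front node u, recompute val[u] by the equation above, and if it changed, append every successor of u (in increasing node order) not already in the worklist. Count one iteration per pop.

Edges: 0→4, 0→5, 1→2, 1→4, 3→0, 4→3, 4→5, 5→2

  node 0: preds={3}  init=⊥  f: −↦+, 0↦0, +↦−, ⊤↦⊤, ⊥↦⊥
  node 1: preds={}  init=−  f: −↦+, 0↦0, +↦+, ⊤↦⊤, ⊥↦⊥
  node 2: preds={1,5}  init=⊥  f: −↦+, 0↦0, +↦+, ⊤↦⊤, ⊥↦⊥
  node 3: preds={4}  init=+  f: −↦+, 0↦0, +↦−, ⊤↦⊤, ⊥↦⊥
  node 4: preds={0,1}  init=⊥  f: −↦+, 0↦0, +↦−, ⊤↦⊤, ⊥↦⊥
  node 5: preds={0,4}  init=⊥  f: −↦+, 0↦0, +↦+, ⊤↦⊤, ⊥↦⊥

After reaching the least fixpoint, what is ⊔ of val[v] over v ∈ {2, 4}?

Trace (12 dequeues):
  [1] u=0 | in + | out − | prev ⊥ | push {}
  [2] u=1 | in ⊥ | out − | ==
  [3] u=2 | in − | out + | prev ⊥ | push {}
  [4] u=3 | in ⊥ | out + | ==
  [5] u=4 | in − | out + | prev ⊥ | push {3}
  [6] u=5 | in ⊤ | out ⊤ | prev ⊥ | push {2}
  [7] u=3 | in + | out ⊤ | prev + | push {0}
  [8] u=2 | in ⊤ | out ⊤ | prev + | push {}
  [9] u=0 | in ⊤ | out ⊤ | prev − | push {4,5}
  [10] u=4 | in ⊤ | out ⊤ | prev + | push {3}
  [11] u=5 | in ⊤ | out ⊤ | ==
  [12] u=3 | in ⊤ | out ⊤ | ==

Converged values:
  [0] ⊤
  [1] −
  [2] ⊤
  [3] ⊤
  [4] ⊤
  [5] ⊤

⊤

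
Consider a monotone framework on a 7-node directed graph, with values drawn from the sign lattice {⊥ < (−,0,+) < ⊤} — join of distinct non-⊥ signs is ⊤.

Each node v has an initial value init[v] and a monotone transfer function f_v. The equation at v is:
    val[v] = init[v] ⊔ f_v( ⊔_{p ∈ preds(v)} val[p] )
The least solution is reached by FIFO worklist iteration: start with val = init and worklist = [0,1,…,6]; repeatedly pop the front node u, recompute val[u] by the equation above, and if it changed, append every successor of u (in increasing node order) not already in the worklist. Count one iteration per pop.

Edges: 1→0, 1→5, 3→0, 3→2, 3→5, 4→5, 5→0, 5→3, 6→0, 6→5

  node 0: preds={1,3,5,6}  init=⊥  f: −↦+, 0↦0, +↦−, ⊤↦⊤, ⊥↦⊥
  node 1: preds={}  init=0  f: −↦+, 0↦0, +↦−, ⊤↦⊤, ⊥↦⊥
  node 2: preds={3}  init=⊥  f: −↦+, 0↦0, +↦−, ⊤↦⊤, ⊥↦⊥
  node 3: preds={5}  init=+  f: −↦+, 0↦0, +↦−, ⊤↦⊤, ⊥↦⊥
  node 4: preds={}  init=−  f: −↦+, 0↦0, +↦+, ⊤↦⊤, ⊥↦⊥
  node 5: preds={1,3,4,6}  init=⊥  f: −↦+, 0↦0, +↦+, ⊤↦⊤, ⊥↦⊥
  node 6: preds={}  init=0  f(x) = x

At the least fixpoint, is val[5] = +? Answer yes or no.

no

Trace (12 dequeues):
  [1] u=0 | in ⊤ | out ⊤ | prev ⊥ | push {}
  [2] u=1 | in ⊥ | out 0 | ==
  [3] u=2 | in + | out − | prev ⊥ | push {}
  [4] u=3 | in ⊥ | out + | ==
  [5] u=4 | in ⊥ | out − | ==
  [6] u=5 | in ⊤ | out ⊤ | prev ⊥ | push {0,3}
  [7] u=6 | in ⊥ | out 0 | ==
  [8] u=0 | in ⊤ | out ⊤ | ==
  [9] u=3 | in ⊤ | out ⊤ | prev + | push {0,2,5}
  [10] u=0 | in ⊤ | out ⊤ | ==
  [11] u=2 | in ⊤ | out ⊤ | prev − | push {}
  [12] u=5 | in ⊤ | out ⊤ | ==

Converged values:
  [0] ⊤
  [1] 0
  [2] ⊤
  [3] ⊤
  [4] −
  [5] ⊤
  [6] 0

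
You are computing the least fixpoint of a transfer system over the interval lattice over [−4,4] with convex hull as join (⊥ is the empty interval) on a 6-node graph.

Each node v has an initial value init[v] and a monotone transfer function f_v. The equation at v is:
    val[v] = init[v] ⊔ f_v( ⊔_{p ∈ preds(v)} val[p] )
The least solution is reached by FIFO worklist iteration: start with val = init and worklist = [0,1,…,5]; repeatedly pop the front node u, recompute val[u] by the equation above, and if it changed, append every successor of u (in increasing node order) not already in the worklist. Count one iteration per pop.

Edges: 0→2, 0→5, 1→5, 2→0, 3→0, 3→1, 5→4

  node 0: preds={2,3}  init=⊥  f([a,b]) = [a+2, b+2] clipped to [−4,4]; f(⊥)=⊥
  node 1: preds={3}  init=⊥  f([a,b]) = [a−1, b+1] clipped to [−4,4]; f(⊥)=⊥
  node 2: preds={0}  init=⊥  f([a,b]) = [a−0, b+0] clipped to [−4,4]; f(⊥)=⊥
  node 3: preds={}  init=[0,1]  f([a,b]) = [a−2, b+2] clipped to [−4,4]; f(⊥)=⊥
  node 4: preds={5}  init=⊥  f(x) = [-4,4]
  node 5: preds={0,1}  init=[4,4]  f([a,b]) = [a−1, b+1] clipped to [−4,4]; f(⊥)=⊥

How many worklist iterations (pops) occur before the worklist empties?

Iteration log — 11 steps:
  step 1. node 0  ⊔preds=[0,1]  new=[2,3]  old=⊥  +wl: 
  step 2. node 1  ⊔preds=[0,1]  new=[-1,2]  old=⊥  +wl: 
  step 3. node 2  ⊔preds=[2,3]  new=[2,3]  old=⊥  +wl: 0
  step 4. node 3  ⊔preds=⊥  new=[0,1]  stable
  step 5. node 4  ⊔preds=[4,4]  new=[-4,4]  old=⊥  +wl: 
  step 6. node 5  ⊔preds=[-1,3]  new=[-2,4]  old=[4,4]  +wl: 4
  step 7. node 0  ⊔preds=[0,3]  new=[2,4]  old=[2,3]  +wl: 2,5
  step 8. node 4  ⊔preds=[-2,4]  new=[-4,4]  stable
  step 9. node 2  ⊔preds=[2,4]  new=[2,4]  old=[2,3]  +wl: 0
  step 10. node 5  ⊔preds=[-1,4]  new=[-2,4]  stable
  step 11. node 0  ⊔preds=[0,4]  new=[2,4]  stable

Least fixpoint reached:
  node 0: [2,4]
  node 1: [-1,2]
  node 2: [2,4]
  node 3: [0,1]
  node 4: [-4,4]
  node 5: [-2,4]

11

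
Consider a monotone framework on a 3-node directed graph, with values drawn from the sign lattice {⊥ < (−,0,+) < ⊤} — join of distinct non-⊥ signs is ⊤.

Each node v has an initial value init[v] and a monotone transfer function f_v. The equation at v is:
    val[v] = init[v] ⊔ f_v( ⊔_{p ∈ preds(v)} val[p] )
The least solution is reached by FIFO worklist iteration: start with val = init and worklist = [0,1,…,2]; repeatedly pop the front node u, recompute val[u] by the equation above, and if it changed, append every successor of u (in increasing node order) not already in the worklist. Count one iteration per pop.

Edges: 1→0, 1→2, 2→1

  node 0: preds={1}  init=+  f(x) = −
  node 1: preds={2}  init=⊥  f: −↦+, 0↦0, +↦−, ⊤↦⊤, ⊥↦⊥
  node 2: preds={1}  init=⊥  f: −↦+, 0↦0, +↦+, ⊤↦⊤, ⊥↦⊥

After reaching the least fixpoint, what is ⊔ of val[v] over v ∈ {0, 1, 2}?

Iteration log — 3 steps:
  step 1. node 0  ⊔preds=⊥  new=⊤  old=+  +wl: 
  step 2. node 1  ⊔preds=⊥  new=⊥  stable
  step 3. node 2  ⊔preds=⊥  new=⊥  stable

Least fixpoint reached:
  node 0: ⊤
  node 1: ⊥
  node 2: ⊥

⊤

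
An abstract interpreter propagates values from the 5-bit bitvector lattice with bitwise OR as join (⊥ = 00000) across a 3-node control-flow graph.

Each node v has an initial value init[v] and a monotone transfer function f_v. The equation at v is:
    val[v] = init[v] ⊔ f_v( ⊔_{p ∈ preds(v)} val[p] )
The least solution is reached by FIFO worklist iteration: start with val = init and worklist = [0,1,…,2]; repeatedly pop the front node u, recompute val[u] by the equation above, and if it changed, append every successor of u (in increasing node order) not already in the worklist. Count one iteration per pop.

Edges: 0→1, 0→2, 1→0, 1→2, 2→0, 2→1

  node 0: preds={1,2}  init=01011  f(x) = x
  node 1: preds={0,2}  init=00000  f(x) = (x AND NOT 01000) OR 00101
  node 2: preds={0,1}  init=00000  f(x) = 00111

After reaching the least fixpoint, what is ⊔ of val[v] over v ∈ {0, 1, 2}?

Iteration log — 6 steps:
  step 1. node 0  ⊔preds=00000  new=01011  stable
  step 2. node 1  ⊔preds=01011  new=00111  old=00000  +wl: 0
  step 3. node 2  ⊔preds=01111  new=00111  old=00000  +wl: 1
  step 4. node 0  ⊔preds=00111  new=01111  old=01011  +wl: 2
  step 5. node 1  ⊔preds=01111  new=00111  stable
  step 6. node 2  ⊔preds=01111  new=00111  stable

Least fixpoint reached:
  node 0: 01111
  node 1: 00111
  node 2: 00111

01111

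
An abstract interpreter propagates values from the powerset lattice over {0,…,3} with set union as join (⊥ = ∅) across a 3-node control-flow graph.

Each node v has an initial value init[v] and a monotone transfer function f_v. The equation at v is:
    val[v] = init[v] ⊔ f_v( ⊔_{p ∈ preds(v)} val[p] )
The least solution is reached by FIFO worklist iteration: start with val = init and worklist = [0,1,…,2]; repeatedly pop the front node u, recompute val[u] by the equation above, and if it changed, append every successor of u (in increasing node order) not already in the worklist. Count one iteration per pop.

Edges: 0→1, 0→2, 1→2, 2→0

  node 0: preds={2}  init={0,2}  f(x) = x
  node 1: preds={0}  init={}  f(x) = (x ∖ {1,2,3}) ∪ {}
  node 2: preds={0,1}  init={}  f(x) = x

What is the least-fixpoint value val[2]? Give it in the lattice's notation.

Worklist (4 pops):
  #1 pop 0: in={} → {0,2} (no change)
  #2 pop 1: in={0,2} → {0} (was {}); enqueue []
  #3 pop 2: in={0,2} → {0,2} (was {}); enqueue [0]
  #4 pop 0: in={0,2} → {0,2} (no change)

Fixpoint:
  val[0] = {0,2}
  val[1] = {0}
  val[2] = {0,2}

{0,2}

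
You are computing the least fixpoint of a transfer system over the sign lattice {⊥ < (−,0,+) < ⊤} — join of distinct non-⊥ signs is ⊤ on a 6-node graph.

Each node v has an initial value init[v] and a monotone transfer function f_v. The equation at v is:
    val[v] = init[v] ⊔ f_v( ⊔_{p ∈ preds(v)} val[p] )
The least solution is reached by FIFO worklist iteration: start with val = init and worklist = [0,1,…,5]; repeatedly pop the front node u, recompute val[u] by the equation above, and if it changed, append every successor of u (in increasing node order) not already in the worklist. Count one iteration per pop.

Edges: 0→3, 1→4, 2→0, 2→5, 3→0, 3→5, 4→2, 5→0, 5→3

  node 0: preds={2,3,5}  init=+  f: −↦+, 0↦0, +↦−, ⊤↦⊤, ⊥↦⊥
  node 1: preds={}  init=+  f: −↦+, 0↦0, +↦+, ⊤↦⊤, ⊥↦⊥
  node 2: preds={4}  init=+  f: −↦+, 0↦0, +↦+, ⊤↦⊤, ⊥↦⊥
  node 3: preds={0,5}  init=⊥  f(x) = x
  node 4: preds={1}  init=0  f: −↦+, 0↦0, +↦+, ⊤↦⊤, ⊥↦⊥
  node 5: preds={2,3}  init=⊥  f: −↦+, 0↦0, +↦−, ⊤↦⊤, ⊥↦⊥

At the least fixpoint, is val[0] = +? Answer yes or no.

Trace (9 dequeues):
  [1] u=0 | in + | out ⊤ | prev + | push {}
  [2] u=1 | in ⊥ | out + | ==
  [3] u=2 | in 0 | out ⊤ | prev + | push {0}
  [4] u=3 | in ⊤ | out ⊤ | prev ⊥ | push {}
  [5] u=4 | in + | out ⊤ | prev 0 | push {2}
  [6] u=5 | in ⊤ | out ⊤ | prev ⊥ | push {3}
  [7] u=0 | in ⊤ | out ⊤ | ==
  [8] u=2 | in ⊤ | out ⊤ | ==
  [9] u=3 | in ⊤ | out ⊤ | ==

Converged values:
  [0] ⊤
  [1] +
  [2] ⊤
  [3] ⊤
  [4] ⊤
  [5] ⊤

no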